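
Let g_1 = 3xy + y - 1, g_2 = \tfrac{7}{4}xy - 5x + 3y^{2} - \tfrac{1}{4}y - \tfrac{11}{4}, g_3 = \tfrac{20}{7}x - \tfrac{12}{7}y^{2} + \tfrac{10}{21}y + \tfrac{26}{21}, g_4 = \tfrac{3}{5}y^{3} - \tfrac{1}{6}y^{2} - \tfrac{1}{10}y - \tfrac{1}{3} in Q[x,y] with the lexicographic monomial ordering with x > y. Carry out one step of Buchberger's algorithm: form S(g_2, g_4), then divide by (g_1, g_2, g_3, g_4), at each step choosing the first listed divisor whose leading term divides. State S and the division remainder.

S(g_2, g_4) = -\tfrac{325}{126}xy^{2} + \tfrac{1}{6}xy + \tfrac{5}{9}x + \tfrac{12}{7}y^{4} - \tfrac{1}{7}y^{3} - \tfrac{11}{7}y^{2}; remainder on division = 0.

lcm(LM(g_2), LM(g_4)) = xy^{3}.
S = (lcm/LT(g_2))·g_2 − (lcm/LT(g_4))·g_4 = -\tfrac{325}{126}xy^{2} + \tfrac{1}{6}xy + \tfrac{5}{9}x + \tfrac{12}{7}y^{4} - \tfrac{1}{7}y^{3} - \tfrac{11}{7}y^{2}.
Reduce S modulo (g_1, g_2, g_3, g_4) in that order:
  leading term xy^{2}: subtract (-\tfrac{325}{378}y)·g_1 from -\tfrac{325}{126}xy^{2} + \tfrac{1}{6}xy + \tfrac{5}{9}x + \tfrac{12}{7}y^{4} - \tfrac{1}{7}y^{3} - \tfrac{11}{7}y^{2} → \tfrac{1}{6}xy + \tfrac{5}{9}x + \tfrac{12}{7}y^{4} - \tfrac{1}{7}y^{3} - \tfrac{269}{378}y^{2} - \tfrac{325}{378}y
  leading term xy: subtract (\tfrac{1}{18})·g_1 from \tfrac{1}{6}xy + \tfrac{5}{9}x + \tfrac{12}{7}y^{4} - \tfrac{1}{7}y^{3} - \tfrac{269}{378}y^{2} - \tfrac{325}{378}y → \tfrac{5}{9}x + \tfrac{12}{7}y^{4} - \tfrac{1}{7}y^{3} - \tfrac{269}{378}y^{2} - \tfrac{173}{189}y + \tfrac{1}{18}
  leading term x: subtract (\tfrac{7}{36})·g_3 from \tfrac{5}{9}x + \tfrac{12}{7}y^{4} - \tfrac{1}{7}y^{3} - \tfrac{269}{378}y^{2} - \tfrac{173}{189}y + \tfrac{1}{18} → \tfrac{12}{7}y^{4} - \tfrac{1}{7}y^{3} - \tfrac{143}{378}y^{2} - \tfrac{127}{126}y - \tfrac{5}{27}
  leading term y^{4}: subtract (\tfrac{20}{7}y)·g_4 from \tfrac{12}{7}y^{4} - \tfrac{1}{7}y^{3} - \tfrac{143}{378}y^{2} - \tfrac{127}{126}y - \tfrac{5}{27} → \tfrac{1}{3}y^{3} - \tfrac{5}{54}y^{2} - \tfrac{1}{18}y - \tfrac{5}{27}
  leading term y^{3}: subtract (\tfrac{5}{9})·g_4 from \tfrac{1}{3}y^{3} - \tfrac{5}{54}y^{2} - \tfrac{1}{18}y - \tfrac{5}{27} → 0
The remainder is 0, so this S-polynomial contributes no new basis element.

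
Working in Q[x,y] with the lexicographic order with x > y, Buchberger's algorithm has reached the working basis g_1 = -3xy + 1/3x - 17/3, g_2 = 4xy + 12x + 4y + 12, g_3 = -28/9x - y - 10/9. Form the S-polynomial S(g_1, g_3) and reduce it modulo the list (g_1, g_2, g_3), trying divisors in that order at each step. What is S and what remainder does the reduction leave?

S(g_1, g_3) = -1/9x - 9/28y^2 - 5/14y + 17/9; remainder on division = -9/28y^2 - 9/28y + 27/14.

lcm(LM(g_1), LM(g_3)) = xy.
S = (lcm/LT(g_1))·g_1 − (lcm/LT(g_3))·g_3 = -1/9x - 9/28y^2 - 5/14y + 17/9.
Reduce S modulo (g_1, g_2, g_3) in that order:
  leading term x: subtract (1/28)·g_3 from -1/9x - 9/28y^2 - 5/14y + 17/9 → -9/28y^2 - 9/28y + 27/14
  leading term y^2: no divisor's leading term divides it; move -9/28y^2 to the remainder.
  leading term y: no divisor's leading term divides it; move -9/28y to the remainder.
  leading term 1: no divisor's leading term divides it; move 27/14 to the remainder.
The remainder -9/28y^2 - 9/28y + 27/14 is nonzero, so it would be added as the next basis element.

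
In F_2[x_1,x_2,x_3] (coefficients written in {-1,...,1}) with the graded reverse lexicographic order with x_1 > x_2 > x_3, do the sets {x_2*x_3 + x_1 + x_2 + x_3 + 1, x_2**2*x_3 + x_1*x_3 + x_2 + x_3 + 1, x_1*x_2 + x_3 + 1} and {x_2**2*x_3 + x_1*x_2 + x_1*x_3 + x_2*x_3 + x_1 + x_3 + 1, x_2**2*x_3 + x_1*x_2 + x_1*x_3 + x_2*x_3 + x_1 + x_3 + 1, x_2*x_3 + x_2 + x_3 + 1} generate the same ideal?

Since reduced Gröbner bases are canonical representatives of ideals under a given ordering, it suffices to compute and compare them.
Buchberger on the first generating set:
f_1 = x_2*x_3 + x_1 + x_2 + x_3 + 1, LT = x_2*x_3.
f_2 = x_2**2*x_3 + x_1*x_3 + x_2 + x_3 + 1, LT = x_2**2*x_3.
f_3 = x_1*x_2 + x_3 + 1, LT = x_1*x_2.

S(f_1,f_2): lcm = x_2**2*x_3. S = x_1*x_2 + x_2**2 + x_1*x_3 + x_2*x_3 + x_3 + 1.
  reduce S modulo (f_1, f_2, f_3):
  remainder x_2**2 + x_1*x_3 + x_1 + x_2 + x_3 + 1 ≠ 0; add g_4 = x_2**2 + x_1*x_3 + x_1 + x_2 + x_3 + 1 to the basis.

S(f_1,f_3): lcm = x_1*x_2*x_3. S = x_1**2 + x_1*x_2 + x_1*x_3 + x_3**2 + x_1 + x_3.
  reduce S modulo (f_1, f_2, f_3, g_4):
  remainder x_1**2 + x_1*x_3 + x_3**2 + x_1 + 1 ≠ 0; add g_5 = x_1**2 + x_1*x_3 + x_3**2 + x_1 + 1 to the basis.

S(f_2,f_3): lcm = x_1*x_2**2*x_3. S = x_1**2*x_3 + x_2*x_3**2 + x_1*x_2 + x_1*x_3 + x_2*x_3 + x_1.
  reduce S modulo (f_1, f_2, f_3, g_4, g_5):
  remainder x_1*x_3**2 + x_3**3 + x_1*x_3 + x_3**2 + x_1 + x_3 + 1 ≠ 0; add g_6 = x_1*x_3**2 + x_3**3 + x_1*x_3 + x_3**2 + x_1 + x_3 + 1 to the basis.

S(f_1,g_4): lcm = x_2**2*x_3. S = x_1*x_3**2 + x_1*x_2 + x_2**2 + x_1*x_3 + x_3**2 + x_2 + x_3.
  reduce S modulo (f_1, f_2, f_3, g_4, g_5, g_6):
  remainder x_3**3 + x_1*x_3 + 1 ≠ 0; add g_7 = x_3**3 + x_1*x_3 + 1 to the basis.

The other S-polynomials (S(f_2,g_4), S(f_3,g_4), S(f_1,g_5), S(f_2,g_5), S(f_3,g_5), S(g_4,g_5), S(f_1,g_6), S(f_2,g_6), S(f_3,g_6), S(g_4,g_6), S(g_5,g_6), S(f_1,g_7), S(f_2,g_7), S(f_3,g_7), S(g_4,g_7), S(g_5,g_7), S(g_6,g_7)) all reduce to 0 modulo the current basis, so we have a Gröbner basis.
Inter-reduce: drop elements whose leading term is divisible by another's, tail-reduce, and make monic.
Reduced Gröbner basis: {x_1*x_3**2 + x_3**2 + x_1 + x_3, x_3**3 + x_1*x_3 + 1, x_1**2 + x_1*x_3 + x_3**2 + x_1 + 1, x_1*x_2 + x_3 + 1, x_2**2 + x_1*x_3 + x_1 + x_2 + x_3 + 1, x_2*x_3 + x_1 + x_2 + x_3 + 1}.

Buchberger on the second generating set:
h_1 = x_2**2*x_3 + x_1*x_2 + x_1*x_3 + x_2*x_3 + x_1 + x_3 + 1, LT = x_2**2*x_3.
h_2 = x_2**2*x_3 + x_1*x_2 + x_1*x_3 + x_2*x_3 + x_1 + x_3 + 1, LT = x_2**2*x_3.
h_3 = x_2*x_3 + x_2 + x_3 + 1, LT = x_2*x_3.

S(h_1,h_3): lcm = x_2**2*x_3. S = x_1*x_2 + x_2**2 + x_1*x_3 + x_1 + x_2 + x_3 + 1.
  reduce S modulo (h_1, h_2, h_3):
  remainder x_1*x_2 + x_2**2 + x_1*x_3 + x_1 + x_2 + x_3 + 1 ≠ 0; add k_4 = x_1*x_2 + x_2**2 + x_1*x_3 + x_1 + x_2 + x_3 + 1 to the basis.

S(h_1,k_4): lcm = x_1*x_2**2*x_3. S = x_2**3*x_3 + x_1*x_2*x_3**2 + x_1**2*x_2 + x_1**2*x_3 + x_2**2*x_3 + x_2*x_3**2 + x_1**2 + x_1*x_3 + x_2*x_3 + x_1.
  reduce S modulo (h_1, h_2, h_3, k_4):
  remainder x_1*x_3**2 + x_1*x_3 + x_3**2 + 1 ≠ 0; add k_5 = x_1*x_3**2 + x_1*x_3 + x_3**2 + 1 to the basis.

The other S-polynomials (S(h_1,h_2), S(h_2,h_3), S(h_2,k_4), S(h_3,k_4), S(h_1,k_5), S(h_2,k_5), S(h_3,k_5), S(k_4,k_5)) all reduce to 0 modulo the current basis, so we have a Gröbner basis.
Inter-reduce: drop elements whose leading term is divisible by another's, tail-reduce, and make monic.
Reduced Gröbner basis: {x_1*x_3**2 + x_1*x_3 + x_3**2 + 1, x_1*x_2 + x_2**2 + x_1*x_3 + x_1 + x_2 + x_3 + 1, x_2*x_3 + x_2 + x_3 + 1}.

The bases are distinct; the ideals are different.

No, the ideals differ.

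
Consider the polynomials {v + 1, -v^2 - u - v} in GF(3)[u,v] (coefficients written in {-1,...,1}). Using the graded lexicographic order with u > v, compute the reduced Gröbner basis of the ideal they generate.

f_1 = v + 1, LT = v.
f_2 = -v^2 - u - v, LT = v^2.

S(f_1,f_2): lcm = v^2. S = -u.
  leading term u: no divisor's leading term divides it; move -u to the remainder.
  remainder -u ≠ 0; add g_3 = -u to the basis.

The other S-polynomials (S(f_1,g_3), S(f_2,g_3)) all reduce to 0 modulo the current basis, so we have a Gröbner basis.
Inter-reduce: drop elements whose leading term is divisible by another's, tail-reduce, and make monic.

G = {u, v + 1}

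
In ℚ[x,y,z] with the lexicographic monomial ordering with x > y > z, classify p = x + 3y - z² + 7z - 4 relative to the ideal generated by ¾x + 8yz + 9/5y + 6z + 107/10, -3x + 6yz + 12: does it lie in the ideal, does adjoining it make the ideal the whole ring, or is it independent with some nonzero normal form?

First compute the reduced Gröbner basis of I by Buchberger's algorithm.
f_1 = ¾x + 8yz + 9/5y + 6z + 107/10, LT = x.
f_2 = -3x + 6yz + 12, LT = x.

S(f_1,f_2): lcm = x. S = 38/3yz + 12/5y + 8z + 274/15.
  leading term yz: no divisor's leading term divides it; move 38/3yz to the remainder.
  leading term y: no divisor's leading term divides it; move 12/5y to the remainder.
  leading term z: no divisor's leading term divides it; move 8z to the remainder.
  leading term 1: no divisor's leading term divides it; move 274/15 to the remainder.
  remainder 38/3yz + 12/5y + 8z + 274/15 ≠ 0; add h_3 = 38/3yz + 12/5y + 8z + 274/15 to the basis.

The other S-polynomials (S(f_1,h_3), S(f_2,h_3)) all reduce to 0 modulo the current basis, so we have a Gröbner basis.
Inter-reduce: drop elements whose leading term is divisible by another's, tail-reduce, and make monic.
Reduced Gröbner basis: {x + 36/95y + 24/19z - 106/95, yz + 18/95y + 12/19z + 137/95}.
Label its elements g_1 = x + 36/95y + 24/19z - 106/95, g_2 = yz + 18/95y + 12/19z + 137/95.

Reduce p = x + 3y - z² + 7z - 4 modulo G:
  leading term x: subtract (1)·g_1 from x + 3y - z² + 7z - 4 → 249/95y - z² + 109/19z - 274/95
  leading term y: no divisor's leading term divides it; move 249/95y to the remainder.
  leading term z²: no divisor's leading term divides it; move -z² to the remainder.
  leading term z: no divisor's leading term divides it; move 109/19z to the remainder.
  leading term 1: no divisor's leading term divides it; move -274/95 to the remainder.
  normal form = 249/95y - z² + 109/19z - 274/95.
The normal form is nonzero, so p ∉ I. Since p minus its normal form lies in I, I + (p) = I + (r) where r = 249/95y - z² + 109/19z - 274/95; decide whether this ideal is the whole ring.
Run Buchberger on G together with r (pairs among the g_i already reduce to 0 since G is a Gröbner basis):
g_1 = x + 36/95y + 24/19z - 106/95, LT = x.
g_2 = yz + 18/95y + 12/19z + 137/95, LT = yz.
r = 249/95y - z² + 109/19z - 274/95, LT = y.

S(g_2,r): lcm = yz. S = 18/95y + 95/249z³ - 545/249z² + 8194/4731z + 137/95.
  leading term y: subtract (6/83)·r from 18/95y + 95/249z³ - 545/249z² + 8194/4731z + 137/95 → 95/249z³ - 527/249z² + 328/249z + 137/83
  leading term z³: no divisor's leading term divides it; move 95/249z³ to the remainder.
  leading term z²: no divisor's leading term divides it; move -527/249z² to the remainder.
  leading term z: no divisor's leading term divides it; move 328/249z to the remainder.
  leading term 1: no divisor's leading term divides it; move 137/83 to the remainder.
  remainder 95/249z³ - 527/249z² + 328/249z + 137/83 ≠ 0; add m_4 = 95/249z³ - 527/249z² + 328/249z + 137/83 to the basis.

The other S-polynomials (S(g_1,g_2), S(g_1,r), S(g_1,m_4), S(g_2,m_4), S(r,m_4)) all reduce to 0 modulo the current basis, so we have a Gröbner basis.
Inter-reduce: drop elements whose leading term is divisible by another's, tail-reduce, and make monic.
Reduced Gröbner basis: {x + 12/83z² + 36/83z - 58/83, y - 95/249z² + 545/249z - 274/249, z³ - 527/95z² + 328/95z + 411/95}.
The reduced Gröbner basis of I + (p) is {x + 12/83z² + 36/83z - 58/83, y - 95/249z² + 545/249z - 274/249, z³ - 527/95z² + 328/95z + 411/95} ≠ {1}, a proper ideal, so the enlarged system stays consistent: p is independent of I, with normal form 249/95y - z² + 109/19z - 274/95.

x + 3y - z² + 7z - 4 is independent of I; its normal form modulo I is 249/95y - z² + 109/19z - 274/95.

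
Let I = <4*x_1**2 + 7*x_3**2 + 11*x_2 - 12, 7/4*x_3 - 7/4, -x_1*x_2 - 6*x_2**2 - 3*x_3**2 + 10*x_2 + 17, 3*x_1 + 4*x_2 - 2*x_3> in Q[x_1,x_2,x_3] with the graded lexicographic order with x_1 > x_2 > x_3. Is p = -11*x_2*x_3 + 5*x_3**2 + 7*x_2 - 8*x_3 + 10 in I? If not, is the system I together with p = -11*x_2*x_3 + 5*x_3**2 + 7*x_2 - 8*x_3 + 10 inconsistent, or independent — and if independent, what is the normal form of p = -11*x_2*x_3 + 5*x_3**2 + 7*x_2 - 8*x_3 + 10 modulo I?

Adjoining -11*x_2*x_3 + 5*x_3**2 + 7*x_2 - 8*x_3 + 10 makes the ideal the whole ring: the system is inconsistent.

First compute the reduced Gröbner basis of I by Buchberger's algorithm.
f_1 = 4*x_1**2 + 7*x_3**2 + 11*x_2 - 12, LT = x_1**2.
f_2 = 7/4*x_3 - 7/4, LT = x_3.
f_3 = -x_1*x_2 - 6*x_2**2 - 3*x_3**2 + 10*x_2 + 17, LT = x_1*x_2.
f_4 = 3*x_1 + 4*x_2 - 2*x_3, LT = x_1.

S(f_1,f_3): lcm = x_1**2*x_2. S = -6*x_1*x_2**2 - 3*x_1*x_3**2 + 7/4*x_2*x_3**2 + 10*x_1*x_2 + 11/4*x_2**2 + 17*x_1 - 3*x_2.
  leading term x_1*x_2**2: subtract (6*x_2)·f_3 from -6*x_1*x_2**2 - 3*x_1*x_3**2 + 7/4*x_2*x_3**2 + 10*x_1*x_2 + 11/4*x_2**2 + 17*x_1 - 3*x_2 → -3*x_1*x_3**2 + 36*x_2**3 + 79/4*x_2*x_3**2 + 10*x_1*x_2 - 229/4*x_2**2 + 17*x_1 - 105*x_2
  leading term x_1*x_3**2: subtract (-12/7*x_1*x_3)·f_2 from -3*x_1*x_3**2 + 36*x_2**3 + 79/4*x_2*x_3**2 + 10*x_1*x_2 - 229/4*x_2**2 + 17*x_1 - 105*x_2 → 36*x_2**3 + 79/4*x_2*x_3**2 + 10*x_1*x_2 - 3*x_1*x_3 - 229/4*x_2**2 + 17*x_1 - 105*x_2
  leading term x_2**3: no divisor's leading term divides it; move 36*x_2**3 to the remainder.
  leading term x_2*x_3**2: subtract (79/7*x_2*x_3)·f_2 from 79/4*x_2*x_3**2 + 10*x_1*x_2 - 3*x_1*x_3 - 229/4*x_2**2 + 17*x_1 - 105*x_2 → 10*x_1*x_2 - 3*x_1*x_3 - 229/4*x_2**2 + 79/4*x_2*x_3 + 17*x_1 - 105*x_2
  leading term x_1*x_2: subtract (-10)·f_3 from 10*x_1*x_2 - 3*x_1*x_3 - 229/4*x_2**2 + 79/4*x_2*x_3 + 17*x_1 - 105*x_2 → -3*x_1*x_3 - 469/4*x_2**2 + 79/4*x_2*x_3 - 30*x_3**2 + 17*x_1 - 5*x_2 + 170
  leading term x_1*x_3: subtract (-12/7*x_1)·f_2 from -3*x_1*x_3 - 469/4*x_2**2 + 79/4*x_2*x_3 - 30*x_3**2 + 17*x_1 - 5*x_2 + 170 → -469/4*x_2**2 + 79/4*x_2*x_3 - 30*x_3**2 + 14*x_1 - 5*x_2 + 170
  leading term x_2**2: no divisor's leading term divides it; move -469/4*x_2**2 to the remainder.
  leading term x_2*x_3: subtract (79/7*x_2)·f_2 from 79/4*x_2*x_3 - 30*x_3**2 + 14*x_1 - 5*x_2 + 170 → -30*x_3**2 + 14*x_1 + 59/4*x_2 + 170
  leading term x_3**2: subtract (-120/7*x_3)·f_2 from -30*x_3**2 + 14*x_1 + 59/4*x_2 + 170 → 14*x_1 + 59/4*x_2 - 30*x_3 + 170
  leading term x_1: subtract (14/3)·f_4 from 14*x_1 + 59/4*x_2 - 30*x_3 + 170 → -47/12*x_2 - 62/3*x_3 + 170
  leading term x_2: no divisor's leading term divides it; move -47/12*x_2 to the remainder.
  leading term x_3: subtract (-248/21)·f_2 from -62/3*x_3 + 170 → 448/3
  leading term 1: no divisor's leading term divides it; move 448/3 to the remainder.
  remainder 36*x_2**3 - 469/4*x_2**2 - 47/12*x_2 + 448/3 ≠ 0; add h_5 = 36*x_2**3 - 469/4*x_2**2 - 47/12*x_2 + 448/3 to the basis.

S(f_1,f_4): lcm = x_1**2. S = -4/3*x_1*x_2 + 2/3*x_1*x_3 + 7/4*x_3**2 + 11/4*x_2 - 3.
  leading term x_1*x_2: subtract (4/3)·f_3 from -4/3*x_1*x_2 + 2/3*x_1*x_3 + 7/4*x_3**2 + 11/4*x_2 - 3 → 2/3*x_1*x_3 + 8*x_2**2 + 23/4*x_3**2 - 127/12*x_2 - 77/3
  leading term x_1*x_3: subtract (8/21*x_1)·f_2 from 2/3*x_1*x_3 + 8*x_2**2 + 23/4*x_3**2 - 127/12*x_2 - 77/3 → 8*x_2**2 + 23/4*x_3**2 + 2/3*x_1 - 127/12*x_2 - 77/3
  leading term x_2**2: no divisor's leading term divides it; move 8*x_2**2 to the remainder.
  leading term x_3**2: subtract (23/7*x_3)·f_2 from 23/4*x_3**2 + 2/3*x_1 - 127/12*x_2 - 77/3 → 2/3*x_1 - 127/12*x_2 + 23/4*x_3 - 77/3
  leading term x_1: subtract (2/9)·f_4 from 2/3*x_1 - 127/12*x_2 + 23/4*x_3 - 77/3 → -413/36*x_2 + 223/36*x_3 - 77/3
  leading term x_2: no divisor's leading term divides it; move -413/36*x_2 to the remainder.
  leading term x_3: subtract (223/63)·f_2 from 223/36*x_3 - 77/3 → -701/36
  leading term 1: no divisor's leading term divides it; move -701/36 to the remainder.
  remainder 8*x_2**2 - 413/36*x_2 - 701/36 ≠ 0; add h_6 = 8*x_2**2 - 413/36*x_2 - 701/36 to the basis.

S(f_3,f_4): lcm = x_1*x_2. S = 14/3*x_2**2 + 2/3*x_2*x_3 + 3*x_3**2 - 10*x_2 - 17.
  leading term x_2**2: subtract (7/12)·h_6 from 14/3*x_2**2 + 2/3*x_2*x_3 + 3*x_3**2 - 10*x_2 - 17 → 2/3*x_2*x_3 + 3*x_3**2 - 1429/432*x_2 - 2437/432
  leading term x_2*x_3: subtract (8/21*x_2)·f_2 from 2/3*x_2*x_3 + 3*x_3**2 - 1429/432*x_2 - 2437/432 → 3*x_3**2 - 1141/432*x_2 - 2437/432
  leading term x_3**2: subtract (12/7*x_3)·f_2 from 3*x_3**2 - 1141/432*x_2 - 2437/432 → -1141/432*x_2 + 3*x_3 - 2437/432
  leading term x_2: no divisor's leading term divides it; move -1141/432*x_2 to the remainder.
  leading term x_3: subtract (12/7)·f_2 from 3*x_3 - 2437/432 → -1141/432
  leading term 1: no divisor's leading term divides it; move -1141/432 to the remainder.
  remainder -1141/432*x_2 - 1141/432 ≠ 0; add h_7 = -1141/432*x_2 - 1141/432 to the basis.

The other S-polynomials (S(f_1,f_2), S(f_2,f_3), S(f_2,f_4), S(f_1,h_5), S(f_2,h_5), S(f_3,h_5), S(f_4,h_5), S(f_1,h_6), S(f_2,h_6), S(f_3,h_6), S(f_4,h_6), S(h_5,h_6), S(f_1,h_7), S(f_2,h_7), S(f_3,h_7), S(f_4,h_7), S(h_5,h_7), S(h_6,h_7)) all reduce to 0 modulo the current basis, so we have a Gröbner basis.
Inter-reduce: drop elements whose leading term is divisible by another's, tail-reduce, and make monic.
Reduced Gröbner basis: {x_1 - 2, x_2 + 1, x_3 - 1}.
Label its elements g_1 = x_1 - 2, g_2 = x_2 + 1, g_3 = x_3 - 1.

Reduce p = -11*x_2*x_3 + 5*x_3**2 + 7*x_2 - 8*x_3 + 10 modulo G:
  leading term x_2*x_3: subtract (-11*x_3)·g_2 from -11*x_2*x_3 + 5*x_3**2 + 7*x_2 - 8*x_3 + 10 → 5*x_3**2 + 7*x_2 + 3*x_3 + 10
  leading term x_3**2: subtract (5*x_3)·g_3 from 5*x_3**2 + 7*x_2 + 3*x_3 + 10 → 7*x_2 + 8*x_3 + 10
  leading term x_2: subtract (7)·g_2 from 7*x_2 + 8*x_3 + 10 → 8*x_3 + 3
  leading term x_3: subtract (8)·g_3 from 8*x_3 + 3 → 11
  leading term 1: no divisor's leading term divides it; move 11 to the remainder.
  normal form = 11.
The normal form is nonzero, so p ∉ I. Since p minus its normal form lies in I, I + (p) = I + (r) where r = 11; decide whether this ideal is the whole ring.
Here r = 11 is a nonzero constant, hence a unit: 1 ∈ I + (p), the Gröbner basis of I + (p) is {1}, and the enlarged system has no common solution — adjoining p is inconsistent.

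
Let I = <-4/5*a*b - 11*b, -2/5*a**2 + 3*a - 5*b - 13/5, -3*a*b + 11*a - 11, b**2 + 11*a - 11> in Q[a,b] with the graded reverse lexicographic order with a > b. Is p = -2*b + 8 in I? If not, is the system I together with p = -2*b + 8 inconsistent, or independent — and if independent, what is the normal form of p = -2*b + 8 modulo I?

Adjoining -2*b + 8 makes the ideal the whole ring: the system is inconsistent.

First compute the reduced Gröbner basis of I by Buchberger's algorithm.
f_1 = -4/5*a*b - 11*b, LT = a*b.
f_2 = -2/5*a**2 + 3*a - 5*b - 13/5, LT = a**2.
f_3 = -3*a*b + 11*a - 11, LT = a*b.
f_4 = b**2 + 11*a - 11, LT = b**2.

S(f_1,f_2): lcm = a**2*b. S = 85/4*a*b - 25/2*b**2 - 13/2*b.
  leading term a*b: subtract (-425/16)·f_1 from 85/4*a*b - 25/2*b**2 - 13/2*b → -25/2*b**2 - 4779/16*b
  leading term b**2: subtract (-25/2)·f_4 from -25/2*b**2 - 4779/16*b → 275/2*a - 4779/16*b - 275/2
  leading term a: no divisor's leading term divides it; move 275/2*a to the remainder.
  leading term b: no divisor's leading term divides it; move -4779/16*b to the remainder.
  leading term 1: no divisor's leading term divides it; move -275/2 to the remainder.
  remainder 275/2*a - 4779/16*b - 275/2 ≠ 0; add h_5 = 275/2*a - 4779/16*b - 275/2 to the basis.

S(f_1,f_3): lcm = a*b. S = 11/3*a + 55/4*b - 11/3.
  leading term a: subtract (2/75)·h_5 from 11/3*a + 55/4*b - 11/3 → 4343/200*b
  leading term b: no divisor's leading term divides it; move 4343/200*b to the remainder.
  remainder 4343/200*b ≠ 0; add h_6 = 4343/200*b to the basis.

S(f_1,f_4): lcm = a*b**2. S = -11*a**2 + 55/4*b**2 + 11*a.
  leading term a**2: subtract (55/2)·f_2 from -11*a**2 + 55/4*b**2 + 11*a → 55/4*b**2 - 143/2*a + 275/2*b + 143/2
  leading term b**2: subtract (55/4)·f_4 from 55/4*b**2 - 143/2*a + 275/2*b + 143/2 → -891/4*a + 275/2*b + 891/4
  leading term a: subtract (-81/50)·h_5 from -891/4*a + 275/2*b + 891/4 → -277099/800*b
  leading term b: subtract (-277099/17372)·h_6 from -277099/800*b → 0
  remainder 0.

S(f_2,f_3): lcm = a**2*b. S = 11/3*a**2 - 15/2*a*b + 25/2*b**2 - 11/3*a + 13/2*b.
  leading term a**2: subtract (-55/6)·f_2 from 11/3*a**2 - 15/2*a*b + 25/2*b**2 - 11/3*a + 13/2*b → -15/2*a*b + 25/2*b**2 + 143/6*a - 118/3*b - 143/6
  leading term a*b: subtract (75/8)·f_1 from -15/2*a*b + 25/2*b**2 + 143/6*a - 118/3*b - 143/6 → 25/2*b**2 + 143/6*a + 1531/24*b - 143/6
  leading term b**2: subtract (25/2)·f_4 from 25/2*b**2 + 143/6*a + 1531/24*b - 143/6 → -341/3*a + 1531/24*b + 341/3
  leading term a: subtract (-62/75)·h_5 from -341/3*a + 1531/24*b + 341/3 → -54937/300*b
  leading term b: subtract (-109874/13029)·h_6 from -54937/300*b → 0
  remainder 0.

S(f_2,f_4): leading monomials are coprime, so the S-polynomial reduces to 0 (Buchberger's first criterion).
S(f_3,f_4): lcm = a*b**2. S = -11*a**2 - 11/3*a*b + 11*a + 11/3*b.
  leading term a**2: subtract (55/2)·f_2 from -11*a**2 - 11/3*a*b + 11*a + 11/3*b → -11/3*a*b - 143/2*a + 847/6*b + 143/2
  leading term a*b: subtract (55/12)·f_1 from -11/3*a*b - 143/2*a + 847/6*b + 143/2 → -143/2*a + 2299/12*b + 143/2
  leading term a: subtract (-13/25)·h_5 from -143/2*a + 2299/12*b + 143/2 → 43519/1200*b
  leading term b: subtract (43519/26058)·h_6 from 43519/1200*b → 0
  remainder 0.

S(f_1,h_5): lcm = a*b. S = 4779/2200*b**2 + 59/4*b.
  leading term b**2: subtract (4779/2200)·f_4 from 4779/2200*b**2 + 59/4*b → -4779/200*a + 59/4*b + 4779/200
  leading term a: subtract (-4779/27500)·h_5 from -4779/200*a + 59/4*b + 4779/200 → -16348841/440000*b
  leading term b: subtract (-16348841/9554600)·h_6 from -16348841/440000*b → 0
  remainder 0.

S(f_2,h_5): lcm = a**2. S = 4779/2200*a*b - 13/2*a + 25/2*b + 13/2.
  leading term a*b: subtract (-4779/1760)·f_1 from 4779/2200*a*b - 13/2*a + 25/2*b + 13/2 → -13/2*a - 2779/160*b + 13/2
  leading term a: subtract (-13/275)·h_5 from -13/2*a - 2779/160*b + 13/2 → -277099/8800*b
  leading term b: subtract (-277099/191092)·h_6 from -277099/8800*b → 0
  remainder 0.

S(f_3,h_5): lcm = a*b. S = 4779/2200*b**2 - 11/3*a + b + 11/3.
  leading term b**2: subtract (4779/2200)·f_4 from 4779/2200*b**2 - 11/3*a + b + 11/3 → -16537/600*a + b + 16537/600
  leading term a: subtract (-16537/82500)·h_5 from -16537/600*a + b + 16537/600 → -25903441/440000*b
  leading term b: subtract (-25903441/9554600)·h_6 from -25903441/440000*b → 0
  remainder 0.

S(f_4,h_5): leading monomials are coprime, so the S-polynomial reduces to 0 (Buchberger's first criterion).
S(f_1,h_6): lcm = a*b. S = 55/4*b.
  leading term b: subtract (2750/4343)·h_6 from 55/4*b → 0
  remainder 0.

S(f_2,h_6): leading monomials are coprime, so the S-polynomial reduces to 0 (Buchberger's first criterion).
S(f_3,h_6): lcm = a*b. S = -11/3*a + 11/3.
  leading term a: subtract (-2/75)·h_5 from -11/3*a + 11/3 → -1593/200*b
  leading term b: subtract (-1593/4343)·h_6 from -1593/200*b → 0
  remainder 0.

S(f_4,h_6): lcm = b**2. S = 11*a - 11.
  leading term a: subtract (2/25)·h_5 from 11*a - 11 → 4779/200*b
  leading term b: subtract (4779/4343)·h_6 from 4779/200*b → 0
  remainder 0.

S(h_5,h_6): leading monomials are coprime, so the S-polynomial reduces to 0 (Buchberger's first criterion).
Every S-polynomial of the final basis reduces to 0, so we have a Gröbner basis.
Inter-reduce: drop elements whose leading term is divisible by another's, tail-reduce, and make monic.
Reduced Gröbner basis: {a - 1, b}.
Label its elements g_1 = a - 1, g_2 = b.

Reduce p = -2*b + 8 modulo G:
  leading term b: subtract (-2)·g_2 from -2*b + 8 → 8
  leading term 1: no divisor's leading term divides it; move 8 to the remainder.
  normal form = 8.
The normal form is nonzero, so p ∉ I. Since p minus its normal form lies in I, I + (p) = I + (r) where r = 8; decide whether this ideal is the whole ring.
Here r = 8 is a nonzero constant, hence a unit: 1 ∈ I + (p), the Gröbner basis of I + (p) is {1}, and the enlarged system has no common solution — adjoining p is inconsistent.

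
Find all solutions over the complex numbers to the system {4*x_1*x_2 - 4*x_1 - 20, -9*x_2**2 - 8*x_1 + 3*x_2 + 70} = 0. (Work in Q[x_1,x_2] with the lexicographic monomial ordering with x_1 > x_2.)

{(5, 2), (3/2 + 3*sqrt(14)/4, -1/3 + 2*sqrt(14)/3), (3/2 - 3*sqrt(14)/4, -2*sqrt(14)/3 - 1/3)}

Compute a lex Gröbner basis by Buchberger's algorithm.
f_1 = 4*x_1*x_2 - 4*x_1 - 20, LT = x_1*x_2.
f_2 = -8*x_1 - 9*x_2**2 + 3*x_2 + 70, LT = x_1.

S(f_1,f_2): lcm = x_1*x_2. S = -x_1 - 9/8*x_2**3 + 3/8*x_2**2 + 35/4*x_2 - 5.
  leading term x_1: subtract (1/8)·f_2 from -x_1 - 9/8*x_2**3 + 3/8*x_2**2 + 35/4*x_2 - 5 → -9/8*x_2**3 + 3/2*x_2**2 + 67/8*x_2 - 55/4
  leading term x_2**3: no divisor's leading term divides it; move -9/8*x_2**3 to the remainder.
  leading term x_2**2: no divisor's leading term divides it; move 3/2*x_2**2 to the remainder.
  leading term x_2: no divisor's leading term divides it; move 67/8*x_2 to the remainder.
  leading term 1: no divisor's leading term divides it; move -55/4 to the remainder.
  remainder -9/8*x_2**3 + 3/2*x_2**2 + 67/8*x_2 - 55/4 ≠ 0; add h_3 = -9/8*x_2**3 + 3/2*x_2**2 + 67/8*x_2 - 55/4 to the basis.

S(f_1,h_3): lcm = x_1*x_2**3. S = 1/3*x_1*x_2**2 + 67/9*x_1*x_2 - 110/9*x_1 - 5*x_2**2.
  leading term x_1*x_2**2: subtract (1/12*x_2)·f_1 from 1/3*x_1*x_2**2 + 67/9*x_1*x_2 - 110/9*x_1 - 5*x_2**2 → 70/9*x_1*x_2 - 110/9*x_1 - 5*x_2**2 + 5/3*x_2
  leading term x_1*x_2: subtract (35/18)·f_1 from 70/9*x_1*x_2 - 110/9*x_1 - 5*x_2**2 + 5/3*x_2 → -40/9*x_1 - 5*x_2**2 + 5/3*x_2 + 350/9
  leading term x_1: subtract (5/9)·f_2 from -40/9*x_1 - 5*x_2**2 + 5/3*x_2 + 350/9 → 0
  remainder 0.

S(f_2,h_3): leading monomials are coprime, so the S-polynomial reduces to 0 (Buchberger's first criterion).
Every S-polynomial of the final basis reduces to 0, so we have a Gröbner basis.
Inter-reduce: drop elements whose leading term is divisible by another's, tail-reduce, and make monic.
Reduced Gröbner basis: {x_1 + 9/8*x_2**2 - 3/8*x_2 - 35/4, x_2**3 - 4/3*x_2**2 - 67/9*x_2 + 110/9}.

A lex Gröbner basis eliminates variables successively. Here x_2**3 - 4/3*x_2**2 - 67/9*x_2 + 110/9 depends only on x_2, with roots {2, -1/3 + 2*sqrt(14)/3, -2*sqrt(14)/3 - 1/3}; lifting each root through the earlier basis elements recovers the full solutions.
  x_2 = 2: the earlier basis element becomes x_1 - 5 = 0, giving x_1 = 5 — point (5, 2).
  x_2 = -1/3 + 2*sqrt(14)/3: the earlier basis element becomes x_1 - 3*sqrt(14)/4 - 3/2 = 0, giving x_1 = 3/2 + 3*sqrt(14)/4 — point (3/2 + 3*sqrt(14)/4, -1/3 + 2*sqrt(14)/3).
  x_2 = -2*sqrt(14)/3 - 1/3: the earlier basis element becomes x_1 - 3/2 + 3*sqrt(14)/4 = 0, giving x_1 = 3/2 - 3*sqrt(14)/4 — point (3/2 - 3*sqrt(14)/4, -2*sqrt(14)/3 - 1/3).
Each listed point satisfies every original equation (direct substitution).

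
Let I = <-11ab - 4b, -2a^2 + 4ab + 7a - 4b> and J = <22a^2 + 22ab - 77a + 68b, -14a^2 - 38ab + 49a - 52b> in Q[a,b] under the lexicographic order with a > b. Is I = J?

Yes, the ideals are equal.

For a fixed monomial order, each ideal has a unique reduced Gröbner basis; comparing bases decides equality.
Buchberger on the first generating set:
f_1 = -11ab - 4b, LT = ab.
f_2 = -2a^2 + 4ab + 7a - 4b, LT = a^2.

S(f_1,f_2): lcm = a^2b. S = 2ab^2 + 85/22ab - 2b^2.
  reduce S modulo (f_1, f_2):
  remainder -30/11b^2 - 170/121b ≠ 0; add g_3 = -30/11b^2 - 170/121b to the basis.

The other S-polynomials (S(f_1,g_3), S(f_2,g_3)) all reduce to 0 modulo the current basis, so we have a Gröbner basis.
Inter-reduce: drop elements whose leading term is divisible by another's, tail-reduce, and make monic.
Reduced Gröbner basis: {a^2 - 7/2a + 30/11b, ab + 4/11b, b^2 + 17/33b}.

Buchberger on the second generating set:
h_1 = 22a^2 + 22ab - 77a + 68b, LT = a^2.
h_2 = -14a^2 - 38ab + 49a - 52b, LT = a^2.

S(h_1,h_2): lcm = a^2. S = -12/7ab - 48/77b.
  reduce S modulo (h_1, h_2):
  remainder -12/7ab - 48/77b ≠ 0; add k_3 = -12/7ab - 48/77b to the basis.

S(h_1,k_3): lcm = a^2b. S = ab^2 - 85/22ab + 34/11b^2.
  reduce S modulo (h_1, h_2, k_3):
  remainder 30/11b^2 + 170/121b ≠ 0; add k_4 = 30/11b^2 + 170/121b to the basis.

The other S-polynomials (S(h_2,k_3), S(h_1,k_4), S(h_2,k_4), S(k_3,k_4)) all reduce to 0 modulo the current basis, so we have a Gröbner basis.
Inter-reduce: drop elements whose leading term is divisible by another's, tail-reduce, and make monic.
Reduced Gröbner basis: {a^2 - 7/2a + 30/11b, ab + 4/11b, b^2 + 17/33b}.

Same reduced basis, so the two generating sets span the same ideal.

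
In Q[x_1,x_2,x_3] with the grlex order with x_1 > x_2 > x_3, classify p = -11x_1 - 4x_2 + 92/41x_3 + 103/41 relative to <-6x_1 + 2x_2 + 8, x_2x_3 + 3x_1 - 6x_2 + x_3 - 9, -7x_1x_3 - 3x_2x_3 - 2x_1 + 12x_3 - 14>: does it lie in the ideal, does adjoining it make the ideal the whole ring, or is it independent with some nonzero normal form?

First compute the reduced Gröbner basis of I by Buchberger's algorithm.
f_1 = -6x_1 + 2x_2 + 8, LT = x_1.
f_2 = x_2x_3 + 3x_1 - 6x_2 + x_3 - 9, LT = x_2x_3.
f_3 = -7x_1x_3 - 3x_2x_3 - 2x_1 + 12x_3 - 14, LT = x_1x_3.

S(f_1,f_3): lcm = x_1x_3. S = -16/21x_2x_3 - 2/7x_1 + 8/21x_3 - 2.
  leading term x_2x_3: subtract (-16/21)·f_2 from -16/21x_2x_3 - 2/7x_1 + 8/21x_3 - 2 → 2x_1 - 32/7x_2 + 8/7x_3 - 62/7
  leading term x_1: subtract (-1/3)·f_1 from 2x_1 - 32/7x_2 + 8/7x_3 - 62/7 → -82/21x_2 + 8/7x_3 - 130/21
  leading term x_2: no divisor's leading term divides it; move -82/21x_2 to the remainder.
  leading term x_3: no divisor's leading term divides it; move 8/7x_3 to the remainder.
  leading term 1: no divisor's leading term divides it; move -130/21 to the remainder.
  remainder -82/21x_2 + 8/7x_3 - 130/21 ≠ 0; add h_4 = -82/21x_2 + 8/7x_3 - 130/21 to the basis.

S(f_2,h_4): lcm = x_2x_3. S = 12/41x_3^2 + 3x_1 - 6x_2 - 24/41x_3 - 9.
  leading term x_3^2: no divisor's leading term divides it; move 12/41x_3^2 to the remainder.
  leading term x_1: subtract (-1/2)·f_1 from 3x_1 - 6x_2 - 24/41x_3 - 9 → -5x_2 - 24/41x_3 - 5
  leading term x_2: subtract (105/82)·h_4 from -5x_2 - 24/41x_3 - 5 → -84/41x_3 + 120/41
  leading term x_3: no divisor's leading term divides it; move -84/41x_3 to the remainder.
  leading term 1: no divisor's leading term divides it; move 120/41 to the remainder.
  remainder 12/41x_3^2 - 84/41x_3 + 120/41 ≠ 0; add h_5 = 12/41x_3^2 - 84/41x_3 + 120/41 to the basis.

The other S-polynomials (S(f_1,f_2), S(f_2,f_3), S(f_1,h_4), S(f_3,h_4), S(f_1,h_5), S(f_2,h_5), S(f_3,h_5), S(h_4,h_5)) all reduce to 0 modulo the current basis, so we have a Gröbner basis.
Inter-reduce: drop elements whose leading term is divisible by another's, tail-reduce, and make monic.
Reduced Gröbner basis: {x_3^2 - 7x_3 + 10, x_1 - 4/41x_3 - 33/41, x_2 - 12/41x_3 + 65/41}.
Label its elements g_1 = x_3^2 - 7x_3 + 10, g_2 = x_1 - 4/41x_3 - 33/41, g_3 = x_2 - 12/41x_3 + 65/41.

Reduce p = -11x_1 - 4x_2 + 92/41x_3 + 103/41 modulo G:
  leading term x_1: subtract (-11)·g_2 from -11x_1 - 4x_2 + 92/41x_3 + 103/41 → -4x_2 + 48/41x_3 - 260/41
  leading term x_2: subtract (-4)·g_3 from -4x_2 + 48/41x_3 - 260/41 → 0
  normal form = 0.
Since the normal form is 0, p ∈ I.

-11x_1 - 4x_2 + 92/41x_3 + 103/41 lies in I (it reduces to 0).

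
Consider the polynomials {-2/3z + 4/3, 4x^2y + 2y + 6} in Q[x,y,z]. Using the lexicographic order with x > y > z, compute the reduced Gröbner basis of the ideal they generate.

f_1 = -2/3z + 4/3, LT = z.
f_2 = 4x^2y + 2y + 6, LT = x^2y.

The S-polynomials (S(f_1,f_2)) all reduce to 0 modulo the current basis, so we have a Gröbner basis.

G = {x^2y + 1/2y + 3/2, z - 2}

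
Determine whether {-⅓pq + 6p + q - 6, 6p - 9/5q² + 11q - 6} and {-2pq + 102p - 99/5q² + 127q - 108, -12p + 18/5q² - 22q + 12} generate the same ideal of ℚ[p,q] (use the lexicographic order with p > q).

No, the ideals differ.

For a fixed monomial order, each ideal has a unique reduced Gröbner basis; comparing bases decides equality.
Buchberger on the first generating set:
f_1 = -⅓pq + 6p + q - 6, LT = pq.
f_2 = 6p - 9/5q² + 11q - 6, LT = p.

S(f_1,f_2): lcm = pq. S = -18p + 3/10q³ - 11/6q² - 2q + 18.
  leading term p: subtract (-3)·f_2 from -18p + 3/10q³ - 11/6q² - 2q + 18 → 3/10q³ - 217/30q² + 31q
  leading term q³: no divisor's leading term divides it; move 3/10q³ to the remainder.
  leading term q²: no divisor's leading term divides it; move -217/30q² to the remainder.
  leading term q: no divisor's leading term divides it; move 31q to the remainder.
  remainder 3/10q³ - 217/30q² + 31q ≠ 0; add g_3 = 3/10q³ - 217/30q² + 31q to the basis.

The other S-polynomials (S(f_1,g_3), S(f_2,g_3)) all reduce to 0 modulo the current basis, so we have a Gröbner basis.
Inter-reduce: drop elements whose leading term is divisible by another's, tail-reduce, and make monic.
Reduced Gröbner basis: {p - 3/10q² + 11/6q - 1, q³ - 217/9q² + 310/3q}.

Buchberger on the second generating set:
h_1 = -2pq + 102p - 99/5q² + 127q - 108, LT = pq.
h_2 = -12p + 18/5q² - 22q + 12, LT = p.

S(h_1,h_2): lcm = pq. S = -51p + 3/10q³ + 121/15q² - 125/2q + 54.
  leading term p: subtract (17/4)·h_2 from -51p + 3/10q³ + 121/15q² - 125/2q + 54 → 3/10q³ - 217/30q² + 31q + 3
  leading term q³: no divisor's leading term divides it; move 3/10q³ to the remainder.
  leading term q²: no divisor's leading term divides it; move -217/30q² to the remainder.
  leading term q: no divisor's leading term divides it; move 31q to the remainder.
  leading term 1: no divisor's leading term divides it; move 3 to the remainder.
  remainder 3/10q³ - 217/30q² + 31q + 3 ≠ 0; add k_3 = 3/10q³ - 217/30q² + 31q + 3 to the basis.

The other S-polynomials (S(h_1,k_3), S(h_2,k_3)) all reduce to 0 modulo the current basis, so we have a Gröbner basis.
Inter-reduce: drop elements whose leading term is divisible by another's, tail-reduce, and make monic.
Reduced Gröbner basis: {p - 3/10q² + 11/6q - 1, q³ - 217/9q² + 310/3q + 10}.

The bases are distinct; the ideals are different.
The choice of monomial ordering does not affect the verdict — as long as both bases are computed under the same ordering, their equality decides ideal equality.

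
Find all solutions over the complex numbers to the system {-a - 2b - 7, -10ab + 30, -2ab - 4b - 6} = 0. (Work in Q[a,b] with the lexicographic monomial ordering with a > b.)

Compute a lex Gröbner basis by Buchberger's algorithm.
f_1 = -a - 2b - 7, LT = a.
f_2 = -10ab + 30, LT = ab.
f_3 = -2ab - 4b - 6, LT = ab.

S(f_1,f_2): lcm = ab. S = 2b^2 + 7b + 3.
  leading term b^2: no divisor's leading term divides it; move 2b^2 to the remainder.
  leading term b: no divisor's leading term divides it; move 7b to the remainder.
  leading term 1: no divisor's leading term divides it; move 3 to the remainder.
  remainder 2b^2 + 7b + 3 ≠ 0; add h_4 = 2b^2 + 7b + 3 to the basis.

S(f_1,f_3): lcm = ab. S = 2b^2 + 5b - 3.
  leading term b^2: subtract (1)·h_4 from 2b^2 + 5b - 3 → -2b - 6
  leading term b: no divisor's leading term divides it; move -2b to the remainder.
  leading term 1: no divisor's leading term divides it; move -6 to the remainder.
  remainder -2b - 6 ≠ 0; add h_5 = -2b - 6 to the basis.

S(f_2,f_3): lcm = ab. S = -2b - 6.
  leading term b: subtract (1)·h_5 from -2b - 6 → 0
  remainder 0.

S(f_1,h_4): leading monomials are coprime, so the S-polynomial reduces to 0 (Buchberger's first criterion).
S(f_2,h_4): lcm = ab^2. S = -7/2ab - 3/2a - 3b.
  leading term ab: subtract (7/2b)·f_1 from -7/2ab - 3/2a - 3b → -3/2a + 7b^2 + 43/2b
  leading term a: subtract (3/2)·f_1 from -3/2a + 7b^2 + 43/2b → 7b^2 + 49/2b + 21/2
  leading term b^2: subtract (7/2)·h_4 from 7b^2 + 49/2b + 21/2 → 0
  remainder 0.

S(f_3,h_4): lcm = ab^2. S = -7/2ab - 3/2a + 2b^2 + 3b.
  leading term ab: subtract (7/2b)·f_1 from -7/2ab - 3/2a + 2b^2 + 3b → -3/2a + 9b^2 + 55/2b
  leading term a: subtract (3/2)·f_1 from -3/2a + 9b^2 + 55/2b → 9b^2 + 61/2b + 21/2
  leading term b^2: subtract (9/2)·h_4 from 9b^2 + 61/2b + 21/2 → -b - 3
  leading term b: subtract (1/2)·h_5 from -b - 3 → 0
  remainder 0.

S(f_1,h_5): leading monomials are coprime, so the S-polynomial reduces to 0 (Buchberger's first criterion).
S(f_2,h_5): lcm = ab. S = -3a - 3.
  leading term a: subtract (3)·f_1 from -3a - 3 → 6b + 18
  leading term b: subtract (-3)·h_5 from 6b + 18 → 0
  remainder 0.

S(f_3,h_5): lcm = ab. S = -3a + 2b + 3.
  leading term a: subtract (3)·f_1 from -3a + 2b + 3 → 8b + 24
  leading term b: subtract (-4)·h_5 from 8b + 24 → 0
  remainder 0.

S(h_4,h_5): lcm = b^2. S = 1/2b + 3/2.
  leading term b: subtract (-1/4)·h_5 from 1/2b + 3/2 → 0
  remainder 0.

Every S-polynomial of the final basis reduces to 0, so we have a Gröbner basis.
Inter-reduce: drop elements whose leading term is divisible by another's, tail-reduce, and make monic.
Reduced Gröbner basis: {a + 1, b + 3}.

Elimination: the polynomial b + 3 lies in the elimination ideal for b, so b ∈ {-3}. For each such b, the remaining basis elements (now univariate) give the rest of the solution.
  b = -3: the earlier basis element becomes a + 1 = 0, giving a = -1 — point (-1, -3).
Substituting each solution back into the original system confirms all equations vanish.

{(-1, -3)}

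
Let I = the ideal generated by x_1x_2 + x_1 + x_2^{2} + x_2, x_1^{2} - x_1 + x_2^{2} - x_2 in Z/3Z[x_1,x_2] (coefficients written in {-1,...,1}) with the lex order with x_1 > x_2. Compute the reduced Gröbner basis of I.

G = {x_1^{2} - x_1 + x_2^{2} - x_2, x_1x_2 + x_1 + x_2^{2} + x_2, x_2^{3} + x_2^{2}}

f_1 = x_1x_2 + x_1 + x_2^{2} + x_2, LT = x_1x_2.
f_2 = x_1^{2} - x_1 + x_2^{2} - x_2, LT = x_1^{2}.

S(f_1,f_2): lcm = x_1^{2}x_2. S = x_1^{2} + x_1x_2^{2} - x_1x_2 - x_2^{3} + x_2^{2}.
  reduce S modulo (f_1, f_2):
  remainder x_2^{3} + x_2^{2} ≠ 0; add g_3 = x_2^{3} + x_2^{2} to the basis.

The other S-polynomials (S(f_1,g_3), S(f_2,g_3)) all reduce to 0 modulo the current basis, so we have a Gröbner basis.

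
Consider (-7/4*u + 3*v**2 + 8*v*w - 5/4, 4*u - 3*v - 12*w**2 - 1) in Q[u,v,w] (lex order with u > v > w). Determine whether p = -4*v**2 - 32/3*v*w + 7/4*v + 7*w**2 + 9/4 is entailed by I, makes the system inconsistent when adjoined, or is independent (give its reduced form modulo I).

First compute the reduced Gröbner basis of I by Buchberger's algorithm.
f_1 = -7/4*u + 3*v**2 + 8*v*w - 5/4, LT = u.
f_2 = 4*u - 3*v - 12*w**2 - 1, LT = u.

S(f_1,f_2): lcm = u. S = -12/7*v**2 - 32/7*v*w + 3/4*v + 3*w**2 + 27/28.
  leading term v**2: no divisor's leading term divides it; move -12/7*v**2 to the remainder.
  leading term v*w: no divisor's leading term divides it; move -32/7*v*w to the remainder.
  leading term v: no divisor's leading term divides it; move 3/4*v to the remainder.
  leading term w**2: no divisor's leading term divides it; move 3*w**2 to the remainder.
  leading term 1: no divisor's leading term divides it; move 27/28 to the remainder.
  remainder -12/7*v**2 - 32/7*v*w + 3/4*v + 3*w**2 + 27/28 ≠ 0; add h_3 = -12/7*v**2 - 32/7*v*w + 3/4*v + 3*w**2 + 27/28 to the basis.

The other S-polynomials (S(f_1,h_3), S(f_2,h_3)) all reduce to 0 modulo the current basis, so we have a Gröbner basis.
Inter-reduce: drop elements whose leading term is divisible by another's, tail-reduce, and make monic.
Reduced Gröbner basis: {u - 3/4*v - 3*w**2 - 1/4, v**2 + 8/3*v*w - 7/16*v - 7/4*w**2 - 9/16}.
Label its elements g_1 = u - 3/4*v - 3*w**2 - 1/4, g_2 = v**2 + 8/3*v*w - 7/16*v - 7/4*w**2 - 9/16.

Reduce p = -4*v**2 - 32/3*v*w + 7/4*v + 7*w**2 + 9/4 modulo G:
  leading term v**2: subtract (-4)·g_2 from -4*v**2 - 32/3*v*w + 7/4*v + 7*w**2 + 9/4 → 0
  normal form = 0.
Since the normal form is 0, p ∈ I.

The remainder on division by a Gröbner basis is unique — it is the normal form.

-4*v**2 - 32/3*v*w + 7/4*v + 7*w**2 + 9/4 lies in I (it reduces to 0).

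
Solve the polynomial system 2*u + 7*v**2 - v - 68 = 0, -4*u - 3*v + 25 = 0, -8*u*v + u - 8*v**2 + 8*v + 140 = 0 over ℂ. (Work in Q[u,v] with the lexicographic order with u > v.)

Compute a lex Gröbner basis by Buchberger's algorithm.
f_1 = 2*u + 7*v**2 - v - 68, LT = u.
f_2 = -4*u - 3*v + 25, LT = u.
f_3 = -8*u*v + u - 8*v**2 + 8*v + 140, LT = u*v.

S(f_1,f_2): lcm = u. S = 7/2*v**2 - 5/4*v - 111/4.
  leading term v**2: no divisor's leading term divides it; move 7/2*v**2 to the remainder.
  leading term v: no divisor's leading term divides it; move -5/4*v to the remainder.
  leading term 1: no divisor's leading term divides it; move -111/4 to the remainder.
  remainder 7/2*v**2 - 5/4*v - 111/4 ≠ 0; add h_4 = 7/2*v**2 - 5/4*v - 111/4 to the basis.

S(f_1,f_3): lcm = u*v. S = 1/8*u + 7/2*v**3 - 3/2*v**2 - 33*v + 35/2.
  leading term u: subtract (1/16)·f_1 from 1/8*u + 7/2*v**3 - 3/2*v**2 - 33*v + 35/2 → 7/2*v**3 - 31/16*v**2 - 527/16*v + 87/4
  leading term v**3: subtract (v)·h_4 from 7/2*v**3 - 31/16*v**2 - 527/16*v + 87/4 → -11/16*v**2 - 83/16*v + 87/4
  leading term v**2: subtract (-11/56)·h_4 from -11/16*v**2 - 83/16*v + 87/4 → -1217/224*v + 3651/224
  leading term v: no divisor's leading term divides it; move -1217/224*v to the remainder.
  leading term 1: no divisor's leading term divides it; move 3651/224 to the remainder.
  remainder -1217/224*v + 3651/224 ≠ 0; add h_5 = -1217/224*v + 3651/224 to the basis.

The other S-polynomials (S(f_2,f_3), S(f_1,h_4), S(f_2,h_4), S(f_3,h_4), S(f_1,h_5), S(f_2,h_5), S(f_3,h_5), S(h_4,h_5)) all reduce to 0 modulo the current basis, so we have a Gröbner basis.
Inter-reduce: drop elements whose leading term is divisible by another's, tail-reduce, and make monic.
Reduced Gröbner basis: {u - 4, v - 3}.

A lex Gröbner basis eliminates variables successively. Here v - 3 depends only on v, with roots {3}; lifting each root through the earlier basis elements recovers the full solutions.
  v = 3: the earlier basis element becomes u - 4 = 0, giving u = 4 — point (4, 3).

{(4, 3)}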